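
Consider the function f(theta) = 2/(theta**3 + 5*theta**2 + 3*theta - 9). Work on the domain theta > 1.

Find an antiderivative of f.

Factor the denominator ((theta - 1)*(theta + 3)**2) and decompose: f = -1/(8*(theta + 3)) - 1/(2*(theta + 3)**2) + 1/(8*(theta - 1)); each piece integrates to a log, atan, or power term.
Check: d/dtheta[-(-theta*log(theta - 1) + theta*log(theta + 3) - 3*log(theta - 1) + 3*log(theta + 3) - 4)/(8*(theta + 3))] = 2/(theta**3 + 5*theta**2 + 3*theta - 9) = f(theta).

An antiderivative is F(theta) = -(-theta*log(theta - 1) + theta*log(theta + 3) - 3*log(theta - 1) + 3*log(theta + 3) - 4)/(8*(theta + 3)).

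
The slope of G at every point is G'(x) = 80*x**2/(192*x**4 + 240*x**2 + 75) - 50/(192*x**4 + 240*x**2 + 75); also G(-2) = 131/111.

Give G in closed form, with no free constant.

G(x) = (24*x**2 - 10*x + 15)/(3*(8*x**2 + 5))

G'(x) has the shape u'v + uv' for u = -5*x/3 and v = 1/(4*x**2 + 5/2) — it is the derivative of the product u*v.
A general antiderivative is -5*x/(3*(4*x**2 + 5/2)) + C.
The condition gives C = 131/111 - (20/111) = 1.
So G(x) = (24*x**2 - 10*x + 15)/(3*(8*x**2 + 5)).
Check: d/dx[(24*x**2 - 10*x + 15)/(3*(8*x**2 + 5))] = (80*x**2 - 50)/(192*x**4 + 240*x**2 + 75), which equals G'(x).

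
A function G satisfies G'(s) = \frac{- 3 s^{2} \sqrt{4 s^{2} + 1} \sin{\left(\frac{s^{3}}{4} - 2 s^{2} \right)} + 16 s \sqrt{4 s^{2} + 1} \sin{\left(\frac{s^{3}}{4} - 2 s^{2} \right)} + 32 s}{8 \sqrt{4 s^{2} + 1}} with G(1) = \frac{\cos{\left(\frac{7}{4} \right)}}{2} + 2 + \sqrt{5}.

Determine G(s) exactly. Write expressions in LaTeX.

G(s) = \sqrt{4 s^{2} + 1} + \frac{\cos{\left(\frac{s^{3}}{4} - 2 s^{2} \right)}}{2} + 2

Whatever form G(s) takes, its d/ds must return the stated G'(s).
A general antiderivative is \sqrt{4 s^{2} + 1} + \frac{\cos{\left(\frac{s^{3}}{4} - 2 s^{2} \right)}}{2} + C.
The condition gives C = \frac{\cos{\left(\frac{7}{4} \right)}}{2} + 2 + \sqrt{5} - (\frac{\cos{\left(\frac{7}{4} \right)}}{2} + \sqrt{5}) = 2.
So G(s) = \sqrt{4 s^{2} + 1} + \frac{\cos{\left(\frac{s^{3}}{4} - 2 s^{2} \right)}}{2} + 2.
Check: d/ds[\sqrt{4 s^{2} + 1} + \frac{\cos{\left(\frac{s^{3}}{4} - 2 s^{2} \right)}}{2} + 2] = \frac{- 3 s^{2} \sqrt{4 s^{2} + 1} \sin{\left(\frac{s^{3}}{4} - 2 s^{2} \right)} + 16 s \sqrt{4 s^{2} + 1} \sin{\left(\frac{s^{3}}{4} - 2 s^{2} \right)} + 32 s}{8 \sqrt{4 s^{2} + 1}} = G'(s).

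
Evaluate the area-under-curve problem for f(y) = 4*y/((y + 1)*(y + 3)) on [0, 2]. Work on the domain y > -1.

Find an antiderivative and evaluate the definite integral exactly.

Antiderivative: F(y) = -2*log(y + 1) + 6*log(y + 3); value = -8*log(3) + 6*log(5)

Factor the denominator ((y + 1)*(y + 3)) and decompose: f = 6/(y + 3) - 2/(y + 1); each piece integrates to a log, atan, or power term.
F(y) = -2*log(y + 1) + 6*log(y + 3) is an antiderivative of f.
Check: d/dy[-2*log(y + 1) + 6*log(y + 3)] = 4*y/(y**2 + 4*y + 3), which equals f(y).
F(2) = -2*log(3) + 6*log(5); F(0) = 6*log(3).
Integral = F(2) - F(0) = -8*log(3) + 6*log(5).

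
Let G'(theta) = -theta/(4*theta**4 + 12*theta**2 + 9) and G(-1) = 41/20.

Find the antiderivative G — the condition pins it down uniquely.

G(theta) = 2 + 1/(4*(2*theta**2 + 3))

G'(theta) matches the chain-rule pattern g'(h)*h' with inner function h(theta) = 2*theta**2 + 3; substituting u = h(theta) collapses the integral.
A general antiderivative is 1/(4*(2*theta**2 + 3)) + C.
The condition gives C = 41/20 - (1/20) = 2.
So G(theta) = 2 + 1/(4*(2*theta**2 + 3)).
Check: d/dtheta[2 + 1/(4*(2*theta**2 + 3))] = -theta/(4*theta**4 + 12*theta**2 + 9) = G'(theta).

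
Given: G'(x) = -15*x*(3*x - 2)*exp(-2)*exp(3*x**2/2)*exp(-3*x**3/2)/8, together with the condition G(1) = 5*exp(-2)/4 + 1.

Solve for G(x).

G'(x) matches the chain-rule pattern g'(h)*h' with inner function h(x) = -3*x**3/2 + 3*x**2/2 - 2; substituting u = h(x) collapses the integral.
A general antiderivative is 5*exp(-3*x**3/2 + 3*x**2/2 - 2)/4 + C.
The condition gives C = 5*exp(-2)/4 + 1 - (5*exp(-2)/4) = 1.
So G(x) = 5*exp(-3*x**3/2 + 3*x**2/2 - 2)/4 + 1.
Check: d/dx[5*exp(-3*x**3/2 + 3*x**2/2 - 2)/4 + 1] = (-45*x**2 + 30*x)*exp(-2)*exp(3*x**2/2)*exp(-3*x**3/2)/8, which equals G'(x).

G(x) = 5*exp(-3*x**3/2 + 3*x**2/2 - 2)/4 + 1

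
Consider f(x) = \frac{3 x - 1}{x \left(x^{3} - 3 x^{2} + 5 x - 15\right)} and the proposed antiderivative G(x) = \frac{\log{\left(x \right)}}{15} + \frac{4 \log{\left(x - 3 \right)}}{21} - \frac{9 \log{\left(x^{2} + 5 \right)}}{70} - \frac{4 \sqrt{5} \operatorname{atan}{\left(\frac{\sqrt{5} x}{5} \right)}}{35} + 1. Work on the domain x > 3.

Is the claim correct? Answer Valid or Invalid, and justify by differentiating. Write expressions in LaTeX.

d/dx[G] = \frac{3 x - 1}{x^{4} - 3 x^{3} + 5 x^{2} - 15 x}
This equals f(x) exactly, so the claim holds.

Valid - differentiating G returns exactly f.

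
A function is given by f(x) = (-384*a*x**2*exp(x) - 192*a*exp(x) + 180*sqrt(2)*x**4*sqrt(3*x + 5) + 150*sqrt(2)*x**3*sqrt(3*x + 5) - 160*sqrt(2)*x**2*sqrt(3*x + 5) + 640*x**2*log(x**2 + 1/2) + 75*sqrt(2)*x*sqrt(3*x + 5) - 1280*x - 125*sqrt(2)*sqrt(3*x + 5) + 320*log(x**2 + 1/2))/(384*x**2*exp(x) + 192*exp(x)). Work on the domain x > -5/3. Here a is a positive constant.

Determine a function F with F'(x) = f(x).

An antiderivative is F(x) = (-96*a*x*exp(x) - 5*sqrt(2)*(3*x + 5)**(5/2) - 160*log(x**2 + 1/2))*exp(-x)/96.

An antiderivative F(x) passes only if d/dx[F] lands on f(x) exactly.
Check: d/dx[(-96*a*x*exp(x) - 5*sqrt(2)*(3*x + 5)**(5/2) - 160*log(x**2 + 1/2))*exp(-x)/96] = (-384*a*x**2*exp(x) - 192*a*exp(x) + 180*sqrt(2)*x**4*sqrt(3*x + 5) + 150*sqrt(2)*x**3*sqrt(3*x + 5) - 160*sqrt(2)*x**2*sqrt(3*x + 5) + 640*x**2*log(x**2 + 1/2) + 75*sqrt(2)*x*sqrt(3*x + 5) - 1280*x - 125*sqrt(2)*sqrt(3*x + 5) + 320*log(x**2 + 1/2))/(384*x**2*exp(x) + 192*exp(x)) = f(x).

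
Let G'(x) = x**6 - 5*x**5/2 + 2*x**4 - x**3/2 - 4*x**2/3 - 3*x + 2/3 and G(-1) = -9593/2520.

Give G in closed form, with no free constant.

The integrand splits into summands that can be handled one at a time.
A general antiderivative is x**7/7 - 5*x**6/12 + 2*x**5/5 - x**4/8 - 4*x**3/9 - 3*x**2/2 + 2*x/3 + C.
The condition gives C = -9593/2520 - (-7073/2520) = -1.
So G(x) = x**7/7 - 5*x**6/12 + 2*x**5/5 - x**4/8 - 4*x**3/9 - 3*x**2/2 + 2*x/3 - 1.
Check: d/dx[x**7/7 - 5*x**6/12 + 2*x**5/5 - x**4/8 - 4*x**3/9 - 3*x**2/2 + 2*x/3 - 1] = x**6 - 5*x**5/2 + 2*x**4 - x**3/2 - 4*x**2/3 - 3*x + 2/3 = G'(x).

G(x) = x**7/7 - 5*x**6/12 + 2*x**5/5 - x**4/8 - 4*x**3/9 - 3*x**2/2 + 2*x/3 - 1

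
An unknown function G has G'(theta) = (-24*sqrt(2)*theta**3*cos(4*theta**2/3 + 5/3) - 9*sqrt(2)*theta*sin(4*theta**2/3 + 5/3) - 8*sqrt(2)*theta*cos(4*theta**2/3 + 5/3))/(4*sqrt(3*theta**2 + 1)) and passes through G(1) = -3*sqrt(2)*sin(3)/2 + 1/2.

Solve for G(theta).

G'(theta) has the shape u'v + uv' for u = -3*sqrt(3*theta**2/2 + 1/2)/2 and v = sin(4*theta**2/3 + 5/3) — it is the derivative of the product u*v.
A general antiderivative is -3*sqrt(3*theta**2/2 + 1/2)*sin(4*theta**2/3 + 5/3)/2 + C.
The condition gives C = -3*sqrt(2)*sin(3)/2 + 1/2 - (-3*sqrt(2)*sin(3)/2) = 1/2.
So G(theta) = (-3*sqrt(2)*sqrt(3*theta**2 + 1)*sin(4*theta**2/3 + 5/3) + 2)/4.
Check: d/dtheta[(-3*sqrt(2)*sqrt(3*theta**2 + 1)*sin(4*theta**2/3 + 5/3) + 2)/4] = (-24*sqrt(2)*theta**3*cos(4*theta**2/3 + 5/3) - 9*sqrt(2)*theta*sin(4*theta**2/3 + 5/3) - 8*sqrt(2)*theta*cos(4*theta**2/3 + 5/3))/(4*sqrt(3*theta**2 + 1)) = G'(theta).

G(theta) = (-3*sqrt(2)*sqrt(3*theta**2 + 1)*sin(4*theta**2/3 + 5/3) + 2)/4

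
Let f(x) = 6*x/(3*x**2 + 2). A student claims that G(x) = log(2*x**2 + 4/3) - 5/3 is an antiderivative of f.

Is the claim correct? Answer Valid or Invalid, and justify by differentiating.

Valid. The derivative of G reproduces f.

d/dx[G] = 6*x/(3*x**2 + 2)
This equals f(x) exactly, so the claim holds.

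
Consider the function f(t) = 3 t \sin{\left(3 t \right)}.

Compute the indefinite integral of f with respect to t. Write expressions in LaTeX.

A first test for any F(t): its t-derivative must equal f(t) identically.
Check: d/dt[- \frac{3 t \cos{\left(3 t \right)} - \sin{\left(3 t \right)}}{3}] = 3 t \sin{\left(3 t \right)} = f(t).

F(t) = - \frac{3 t \cos{\left(3 t \right)} - \sin{\left(3 t \right)}}{3} + C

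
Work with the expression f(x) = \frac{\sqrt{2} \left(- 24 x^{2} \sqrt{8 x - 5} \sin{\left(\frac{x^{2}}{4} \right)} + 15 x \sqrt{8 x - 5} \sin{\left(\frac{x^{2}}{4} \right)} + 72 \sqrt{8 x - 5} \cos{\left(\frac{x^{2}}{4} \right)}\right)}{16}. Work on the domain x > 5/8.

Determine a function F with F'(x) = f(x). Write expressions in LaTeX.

An antiderivative is F(x) = \frac{3 \left(4 x - \frac{5}{2}\right)^{\frac{3}{2}} \cos{\left(\frac{x^{2}}{4} \right)}}{2}.

f has the shape u'v + uv' for u = \frac{3 \left(4 x - \frac{5}{2}\right)^{\frac{3}{2}}}{2} and v = \cos{\left(\frac{x^{2}}{4} \right)} — it is the derivative of the product u*v.
Check: d/dx[\frac{3 \left(4 x - \frac{5}{2}\right)^{\frac{3}{2}} \cos{\left(\frac{x^{2}}{4} \right)}}{2}] = \frac{\sqrt{2} \left(- 24 x^{2} \sqrt{8 x - 5} \sin{\left(\frac{x^{2}}{4} \right)} + 15 x \sqrt{8 x - 5} \sin{\left(\frac{x^{2}}{4} \right)} + 72 \sqrt{8 x - 5} \cos{\left(\frac{x^{2}}{4} \right)}\right)}{16} = f(x).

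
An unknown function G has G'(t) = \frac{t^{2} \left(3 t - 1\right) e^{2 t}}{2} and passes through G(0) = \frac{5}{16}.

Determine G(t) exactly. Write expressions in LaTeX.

G(t) = \frac{\left(12 t^{3} - 22 t^{2} + 22 t - 11\right) e^{2 t} + 16}{16}

Recognize the product-rule pattern: G'(t) = u'v + uv' with u = \frac{3 t^{3}}{4} - \frac{11 t^{2}}{8} + \frac{11 t}{8} - \frac{11}{16}, v = e^{2 t}, so integration by parts undoes it.
A general antiderivative is \frac{\left(12 t^{3} - 22 t^{2} + 22 t - 11\right) e^{2 t}}{16} + C.
The condition gives C = \frac{5}{16} - (- \frac{11}{16}) = 1.
So G(t) = \frac{\left(12 t^{3} - 22 t^{2} + 22 t - 11\right) e^{2 t} + 16}{16}.
Check: d/dt[\frac{\left(12 t^{3} - 22 t^{2} + 22 t - 11\right) e^{2 t} + 16}{16}] = \frac{3 t^{3} e^{2 t}}{2} - \frac{t^{2} e^{2 t}}{2}, which equals G'(t).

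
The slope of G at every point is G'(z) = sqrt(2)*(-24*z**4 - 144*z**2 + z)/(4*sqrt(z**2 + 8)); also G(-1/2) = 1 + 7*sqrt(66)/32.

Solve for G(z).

G'(z) has the shape u'v + uv' for u = -2*sqrt(z**2/2 + 4) and v = 3*z**3/2 - 1/4 — it is the derivative of the product u*v.
A general antiderivative is -2*sqrt(z**2/2 + 4)*(3*z**3/2 - 1/4) + C.
The condition gives C = 1 + 7*sqrt(66)/32 - (7*sqrt(66)/32) = 1.
So G(z) = -(6*sqrt(2)*z**3*sqrt(z**2 + 8) - sqrt(2)*sqrt(z**2 + 8) - 4)/4.
Check: d/dz[-(6*sqrt(2)*z**3*sqrt(z**2 + 8) - sqrt(2)*sqrt(z**2 + 8) - 4)/4] = (-24*sqrt(2)*z**4 - 144*sqrt(2)*z**2 + sqrt(2)*z)/(4*sqrt(z**2 + 8)), which equals G'(z).

G(z) = -(6*sqrt(2)*z**3*sqrt(z**2 + 8) - sqrt(2)*sqrt(z**2 + 8) - 4)/4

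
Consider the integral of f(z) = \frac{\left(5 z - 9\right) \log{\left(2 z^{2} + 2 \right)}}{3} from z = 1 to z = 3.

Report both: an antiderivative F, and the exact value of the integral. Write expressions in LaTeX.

A candidate is checked by its d/dz: the result must match f(z).
F(z) = \frac{5 z^{2} \log{\left(z^{2} + 1 \right)}}{6} - \frac{5 z^{2}}{6} + \frac{5 z^{2} \log{\left(2 \right)}}{6} - 3 z \log{\left(z^{2} + 1 \right)} - 3 z \log{\left(2 \right)} + 6 z + \frac{5 \log{\left(z^{2} + 1 \right)}}{6} - 6 \operatorname{atan}{\left(z \right)} is an antiderivative of f.
Check: d/dz[\frac{5 z^{2} \log{\left(z^{2} + 1 \right)}}{6} - \frac{5 z^{2}}{6} + \frac{5 z^{2} \log{\left(2 \right)}}{6} - 3 z \log{\left(z^{2} + 1 \right)} - 3 z \log{\left(2 \right)} + 6 z + \frac{5 \log{\left(z^{2} + 1 \right)}}{6} - 6 \operatorname{atan}{\left(z \right)}] = \frac{5 z \log{\left(z^{2} + 1 \right)}}{3} + \frac{5 z \log{\left(2 \right)}}{3} - 3 \log{\left(z^{2} + 1 \right)} - 3 \log{\left(2 \right)}, which equals f(z).
F(3) = - 6 \operatorname{atan}{\left(3 \right)} - \frac{2 \log{\left(10 \right)}}{3} - \frac{3 \log{\left(2 \right)}}{2} + \frac{21}{2}; F(1) = - \frac{3 \pi}{2} - \frac{7 \log{\left(2 \right)}}{2} + \frac{31}{6}.
Integral = F(3) - F(1) = - 6 \operatorname{atan}{\left(3 \right)} - \frac{3 \log{\left(20 \right)}}{2} - \frac{5 \log{\left(2 \right)}}{6} + \frac{5 \log{\left(10 \right)}}{6} + \frac{13 \log{\left(4 \right)}}{6} + \frac{3 \pi}{2} + \frac{16}{3}.

Antiderivative: F(z) = \frac{5 z^{2} \log{\left(z^{2} + 1 \right)}}{6} - \frac{5 z^{2}}{6} + \frac{5 z^{2} \log{\left(2 \right)}}{6} - 3 z \log{\left(z^{2} + 1 \right)} - 3 z \log{\left(2 \right)} + 6 z + \frac{5 \log{\left(z^{2} + 1 \right)}}{6} - 6 \operatorname{atan}{\left(z \right)}; value = - 6 \operatorname{atan}{\left(3 \right)} - \frac{3 \log{\left(20 \right)}}{2} - \frac{5 \log{\left(2 \right)}}{6} + \frac{5 \log{\left(10 \right)}}{6} + \frac{13 \log{\left(4 \right)}}{6} + \frac{3 \pi}{2} + \frac{16}{3}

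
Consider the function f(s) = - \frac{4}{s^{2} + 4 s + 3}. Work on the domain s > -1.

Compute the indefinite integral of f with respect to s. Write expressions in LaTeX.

The denominator factors as \left(s + 1\right) \left(s + 3\right); partial fractions split f into directly integrable pieces: \frac{2}{s + 3} - \frac{2}{s + 1}.
Check: d/ds[- 2 \left(\log{\left(s + 1 \right)} - \log{\left(s + 3 \right)}\right)] = - \frac{4}{s^{2} + 4 s + 3} = f(s).

F(s) = - 2 \left(\log{\left(s + 1 \right)} - \log{\left(s + 3 \right)}\right) + C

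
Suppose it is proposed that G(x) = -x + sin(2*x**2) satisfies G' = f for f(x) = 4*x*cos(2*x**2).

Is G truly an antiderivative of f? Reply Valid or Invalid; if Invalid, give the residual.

Invalid: d/dx[G] - f = -1, which is not 0.

d/dx[G] = 4*x*cos(2*x**2) - 1
d/dx[G] - f(x) = -1 != 0.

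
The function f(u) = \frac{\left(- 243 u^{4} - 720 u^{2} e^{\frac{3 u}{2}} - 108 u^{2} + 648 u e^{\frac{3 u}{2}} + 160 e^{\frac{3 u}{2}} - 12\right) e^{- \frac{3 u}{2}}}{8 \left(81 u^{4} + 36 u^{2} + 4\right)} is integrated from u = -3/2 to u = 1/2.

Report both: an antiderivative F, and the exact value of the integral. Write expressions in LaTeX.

Check any antiderivative F(u) by computing F'(u) and comparing it with f(u).
F(u) = \frac{\frac{5 u}{3} - \frac{3}{4}}{\frac{3 u^{2}}{2} + \frac{1}{3}} + \frac{e^{- \frac{3 u}{2}}}{4} is an antiderivative of f.
Check: d/du[\frac{\frac{5 u}{3} - \frac{3}{4}}{\frac{3 u^{2}}{2} + \frac{1}{3}} + \frac{e^{- \frac{3 u}{2}}}{4}] = \frac{- 243 u^{4} - 720 u^{2} e^{\frac{3 u}{2}} - 108 u^{2} + 648 u e^{\frac{3 u}{2}} + 160 e^{\frac{3 u}{2}} - 12}{648 u^{4} e^{\frac{3 u}{2}} + 288 u^{2} e^{\frac{3 u}{2}} + 32 e^{\frac{3 u}{2}}}, which equals f(u).
F(1/2) = \frac{2}{17} + \frac{1}{4 e^{\frac{3}{4}}}; F(-3/2) = - \frac{78}{89} + \frac{e^{\frac{9}{4}}}{4}.
Integral = F(1/2) - F(-3/2) = - \frac{e^{\frac{9}{4}}}{4} + \frac{1}{4 e^{\frac{3}{4}}} + \frac{1504}{1513}.

Antiderivative: F(u) = \frac{\frac{5 u}{3} - \frac{3}{4}}{\frac{3 u^{2}}{2} + \frac{1}{3}} + \frac{e^{- \frac{3 u}{2}}}{4}; value = - \frac{e^{\frac{9}{4}}}{4} + \frac{1}{4 e^{\frac{3}{4}}} + \frac{1504}{1513}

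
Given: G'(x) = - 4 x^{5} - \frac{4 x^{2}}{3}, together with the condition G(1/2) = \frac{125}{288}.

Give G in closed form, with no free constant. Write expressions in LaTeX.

Integrate term by term and add the pieces.
A general antiderivative is - \frac{2 x^{6}}{3} - \frac{4 x^{3}}{9} + C.
The condition gives C = \frac{125}{288} - (- \frac{19}{288}) = \frac{1}{2}.
So G(x) = - \frac{12 x^{6} + 8 x^{3} - 9}{18}.
Check: d/dx[- \frac{12 x^{6} + 8 x^{3} - 9}{18}] = - 4 x^{5} - \frac{4 x^{2}}{3} = G'(x).

G(x) = - \frac{12 x^{6} + 8 x^{3} - 9}{18}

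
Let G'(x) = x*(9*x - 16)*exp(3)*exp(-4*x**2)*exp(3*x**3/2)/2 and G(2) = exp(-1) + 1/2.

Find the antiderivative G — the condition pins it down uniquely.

G(x) = (2*exp(3*x**3/2 - 4*x**2 + 3) + 1)/2

The substitution u = 3*x**3/2 - 4*x**2 + 3 works: G'(x) is exactly (dG/du)*(du/dx) for that inner function.
A general antiderivative is exp(3*x**3/2 - 4*x**2 + 3) + C.
The condition gives C = exp(-1) + 1/2 - (exp(-1)) = 1/2.
So G(x) = (2*exp(3*x**3/2 - 4*x**2 + 3) + 1)/2.
Check: d/dx[(2*exp(3*x**3/2 - 4*x**2 + 3) + 1)/2] = 9*x**2*exp(3)*exp(-4*x**2)*exp(3*x**3/2)/2 - 8*x*exp(3)*exp(-4*x**2)*exp(3*x**3/2), which equals G'(x).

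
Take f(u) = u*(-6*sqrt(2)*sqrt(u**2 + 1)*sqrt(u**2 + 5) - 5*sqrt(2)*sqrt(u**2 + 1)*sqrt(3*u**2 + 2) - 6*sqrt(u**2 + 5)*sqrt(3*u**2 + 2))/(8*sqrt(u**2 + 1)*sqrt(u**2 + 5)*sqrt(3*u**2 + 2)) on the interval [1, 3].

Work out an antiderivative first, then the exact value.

Check any antiderivative F(u) by computing F'(u) and comparing it with f(u).
F(u) = -5*sqrt(u**2/2 + 5/2)/4 - 3*sqrt(u**2 + 1)/4 - sqrt(3*u**2/2 + 1)/2 is an antiderivative of f.
Check: d/du[-5*sqrt(u**2/2 + 5/2)/4 - 3*sqrt(u**2 + 1)/4 - sqrt(3*u**2/2 + 1)/2] = (-6*sqrt(2)*u*sqrt(u**2 + 1)*sqrt(u**2 + 5) - 5*sqrt(2)*u*sqrt(u**2 + 1)*sqrt(3*u**2 + 2) - 6*u*sqrt(u**2 + 5)*sqrt(3*u**2 + 2))/(8*sqrt(u**2 + 1)*sqrt(u**2 + 5)*sqrt(3*u**2 + 2)), which equals f(u).
F(3) = -5*sqrt(7)/4 - 3*sqrt(10)/4 - sqrt(58)/4; F(1) = -5*sqrt(3)/4 - 3*sqrt(2)/4 - sqrt(10)/4.
Integral = F(3) - F(1) = -5*sqrt(7)/4 - sqrt(58)/4 - sqrt(10)/2 + 3*sqrt(2)/4 + 5*sqrt(3)/4.

Antiderivative: F(u) = -5*sqrt(u**2/2 + 5/2)/4 - 3*sqrt(u**2 + 1)/4 - sqrt(3*u**2/2 + 1)/2; value = -5*sqrt(7)/4 - sqrt(58)/4 - sqrt(10)/2 + 3*sqrt(2)/4 + 5*sqrt(3)/4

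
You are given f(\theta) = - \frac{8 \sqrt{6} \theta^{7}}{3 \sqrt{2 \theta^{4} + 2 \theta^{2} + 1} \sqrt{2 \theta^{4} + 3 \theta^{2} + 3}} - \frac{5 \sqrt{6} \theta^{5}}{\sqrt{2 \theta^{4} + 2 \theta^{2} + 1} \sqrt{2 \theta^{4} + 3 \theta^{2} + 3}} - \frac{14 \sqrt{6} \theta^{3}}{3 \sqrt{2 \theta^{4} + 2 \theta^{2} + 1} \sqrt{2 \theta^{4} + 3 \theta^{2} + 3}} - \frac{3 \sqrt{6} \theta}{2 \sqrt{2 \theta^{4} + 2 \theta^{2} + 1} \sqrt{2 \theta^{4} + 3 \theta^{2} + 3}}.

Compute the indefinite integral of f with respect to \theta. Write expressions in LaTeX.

F(\theta) = - \sqrt{\frac{2 \theta^{4}}{3} + \theta^{2} + 1} \sqrt{\theta^{4} + \theta^{2} + \frac{1}{2}} + C

Recognize the product-rule pattern: f = u'v + uv' with u = - \sqrt{\frac{2 \theta^{4}}{3} + \theta^{2} + 1}, v = \sqrt{\theta^{4} + \theta^{2} + \frac{1}{2}}, so integration by parts undoes it.
Check: d/d\theta[- \sqrt{\frac{2 \theta^{4}}{3} + \theta^{2} + 1} \sqrt{\theta^{4} + \theta^{2} + \frac{1}{2}}] = \frac{\sqrt{6} \left(- 16 \theta^{7} - 30 \theta^{5} - 28 \theta^{3} - 9 \theta\right)}{6 \sqrt{2 \theta^{4} + 2 \theta^{2} + 1} \sqrt{2 \theta^{4} + 3 \theta^{2} + 3}}, which equals f(\theta).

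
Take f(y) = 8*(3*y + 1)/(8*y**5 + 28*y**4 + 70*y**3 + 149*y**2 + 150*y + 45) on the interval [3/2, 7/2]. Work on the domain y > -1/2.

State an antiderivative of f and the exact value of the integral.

Antiderivative: F(y) = 2*(-4205*(2*y + 3)*log(y + 1/2) + 11865*(2*y + 3)*log(y + 3/2) - 3830*(2*y + 3)*log(y**2 + 5) - 1124*sqrt(5)*(2*y + 3)*atan(sqrt(5)*y/5) - 42630)/(88305*(2*y + 3)); value = -226*log(3)/841 - 1532*log(69/4)/17661 - 2*log(4)/21 - 2248*sqrt(5)*atan(7*sqrt(5)/10)/88305 + 2248*sqrt(5)*atan(3*sqrt(5)/10)/88305 + 28/435 + 2*log(2)/21 + 1532*log(29/4)/17661 + 226*log(5)/841

The denominator factors as (2*y + 1)*(2*y + 3)**2*(y**2 + 5); partial fractions split f into directly integrable pieces: -8*(383*y + 281)/(17661*(y**2 + 5)) + 452/(841*(2*y + 3)) + 56/(29*(2*y + 3)**2) - 4/(21*(2*y + 1)).
F(y) = 2*(-4205*(2*y + 3)*log(y + 1/2) + 11865*(2*y + 3)*log(y + 3/2) - 3830*(2*y + 3)*log(y**2 + 5) - 1124*sqrt(5)*(2*y + 3)*atan(sqrt(5)*y/5) - 42630)/(88305*(2*y + 3)) is an antiderivative of f.
Check: d/dy[2*(-4205*(2*y + 3)*log(y + 1/2) + 11865*(2*y + 3)*log(y + 3/2) - 3830*(2*y + 3)*log(y**2 + 5) - 1124*sqrt(5)*(2*y + 3)*atan(sqrt(5)*y/5) - 42630)/(88305*(2*y + 3))] = (24*y + 8)/(8*y**5 + 28*y**4 + 70*y**3 + 149*y**2 + 150*y + 45), which equals f(y).
F(7/2) = -1532*log(69/4)/17661 - 2*log(4)/21 - 14/145 - 2248*sqrt(5)*atan(7*sqrt(5)/10)/88305 + 226*log(5)/841; F(3/2) = -1532*log(29/4)/17661 - 14/87 - 2*log(2)/21 - 2248*sqrt(5)*atan(3*sqrt(5)/10)/88305 + 226*log(3)/841.
Integral = F(7/2) - F(3/2) = -226*log(3)/841 - 1532*log(69/4)/17661 - 2*log(4)/21 - 2248*sqrt(5)*atan(7*sqrt(5)/10)/88305 + 2248*sqrt(5)*atan(3*sqrt(5)/10)/88305 + 28/435 + 2*log(2)/21 + 1532*log(29/4)/17661 + 226*log(5)/841.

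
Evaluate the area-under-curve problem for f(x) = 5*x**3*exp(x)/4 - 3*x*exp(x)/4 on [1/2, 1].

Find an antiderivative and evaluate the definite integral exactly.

Antiderivative: F(x) = (5*x**3 - 15*x**2 + 27*x - 27)*exp(x)/4; value = -5*exp(1)/2 + 133*exp(1/2)/32

f has the shape u'v + uv' for u = 5*x**3/4 - 15*x**2/4 + 27*x/4 - 27/4 and v = exp(x) — it is the derivative of the product u*v.
F(x) = (5*x**3 - 15*x**2 + 27*x - 27)*exp(x)/4 is an antiderivative of f.
Check: d/dx[(5*x**3 - 15*x**2 + 27*x - 27)*exp(x)/4] = 5*x**3*exp(x)/4 - 3*x*exp(x)/4 = f(x).
F(1) = -5*exp(1)/2; F(1/2) = -133*exp(1/2)/32.
Integral = F(1) - F(1/2) = -5*exp(1)/2 + 133*exp(1/2)/32.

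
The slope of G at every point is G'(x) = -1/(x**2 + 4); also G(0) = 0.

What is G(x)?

Whatever form G(x) takes, its d/dx must return the stated G'(x).
A general antiderivative is -atan(x/2)/2 + C.
The condition gives C = 0 - (0) = 0.
So G(x) = -atan(x/2)/2.
Check: d/dx[-atan(x/2)/2] = -1/(x**2 + 4) = G'(x).

G(x) = -atan(x/2)/2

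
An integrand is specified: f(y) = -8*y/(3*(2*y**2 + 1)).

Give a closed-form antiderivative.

An antiderivative is F(y) = -2*log(4*y**2 + 2)/3.

The substitution u = 4*y**2 + 2 works: f is exactly (dF/du)*(du/dy) for that inner function.
Check: d/dy[-2*log(4*y**2 + 2)/3] = -8*y/(6*y**2 + 3), which equals f(y).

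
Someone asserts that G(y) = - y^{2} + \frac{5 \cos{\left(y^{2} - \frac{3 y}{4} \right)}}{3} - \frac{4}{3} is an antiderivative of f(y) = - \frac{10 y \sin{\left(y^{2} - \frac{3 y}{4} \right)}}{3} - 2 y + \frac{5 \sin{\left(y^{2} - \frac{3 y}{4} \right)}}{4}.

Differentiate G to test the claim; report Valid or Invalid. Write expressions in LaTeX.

d/dy[G] = - \frac{10 y \sin{\left(y^{2} - \frac{3 y}{4} \right)}}{3} - 2 y + \frac{5 \sin{\left(y^{2} - \frac{3 y}{4} \right)}}{4}
This equals f(y) exactly, so the claim holds.

Valid - differentiating G returns exactly f.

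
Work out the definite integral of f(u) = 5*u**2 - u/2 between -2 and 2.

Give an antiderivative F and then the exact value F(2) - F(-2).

Integrate term by term and add the pieces.
F(u) = u**2*(20*u - 3)/12 is an antiderivative of f.
Check: d/du[u**2*(20*u - 3)/12] = 5*u**2 - u/2 = f(u).
F(2) = 37/3; F(-2) = -43/3.
Integral = F(2) - F(-2) = 80/3.

Antiderivative: F(u) = u**2*(20*u - 3)/12; value = 80/3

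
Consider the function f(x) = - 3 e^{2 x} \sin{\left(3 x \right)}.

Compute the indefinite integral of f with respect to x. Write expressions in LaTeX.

F(x) = - \frac{6 e^{2 x} \sin{\left(3 x \right)}}{13} + \frac{9 e^{2 x} \cos{\left(3 x \right)}}{13} + C

Check any antiderivative F(x) by computing F'(x) and comparing it with f(x).
Check: d/dx[- \frac{6 e^{2 x} \sin{\left(3 x \right)}}{13} + \frac{9 e^{2 x} \cos{\left(3 x \right)}}{13}] = - 3 e^{2 x} \sin{\left(3 x \right)} = f(x).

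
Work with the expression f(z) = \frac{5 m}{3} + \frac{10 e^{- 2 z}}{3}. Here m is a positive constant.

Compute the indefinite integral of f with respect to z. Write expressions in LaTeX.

F(z) = \frac{5 m z}{3} - \frac{5 e^{- 2 z}}{3} + C

Any candidate F(z) must reproduce f(z) exactly when differentiated.
Check: d/dz[\frac{5 m z}{3} - \frac{5 e^{- 2 z}}{3}] = \frac{\left(5 m e^{2 z} + 10\right) e^{- 2 z}}{3}, which equals f(z).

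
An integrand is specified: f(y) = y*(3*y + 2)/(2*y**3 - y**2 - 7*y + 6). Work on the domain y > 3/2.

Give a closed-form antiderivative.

The denominator factors as (y - 1)*(y + 2)*(2*y - 3); partial fractions split f into directly integrable pieces: 39/(7*(2*y - 3)) + 8/(21*(y + 2)) - 5/(3*(y - 1)).
Check: d/dy[(117*log(y - 3/2) - 70*log(y - 1) + 16*log(y + 2))/42] = (3*y**2 + 2*y)/(2*y**3 - y**2 - 7*y + 6), which equals f(y).

An antiderivative is F(y) = (117*log(y - 3/2) - 70*log(y - 1) + 16*log(y + 2))/42.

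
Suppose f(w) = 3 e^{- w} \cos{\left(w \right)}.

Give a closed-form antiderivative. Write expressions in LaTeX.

An antiderivative is F(w) = - \frac{3 \left(- \sin{\left(w \right)} + \cos{\left(w \right)}\right) e^{- w}}{2}.

Whatever form F(w) takes, F'(w) = f(w) is non-negotiable.
Check: d/dw[- \frac{3 \left(- \sin{\left(w \right)} + \cos{\left(w \right)}\right) e^{- w}}{2}] = 3 e^{- w} \cos{\left(w \right)} = f(w).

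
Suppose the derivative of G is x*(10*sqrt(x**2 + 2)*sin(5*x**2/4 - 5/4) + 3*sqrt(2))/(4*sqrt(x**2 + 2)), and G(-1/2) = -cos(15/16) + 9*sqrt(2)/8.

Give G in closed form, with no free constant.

G(x) = (3*sqrt(2)*sqrt(x**2 + 2) - 4*cos(5*x**2/4 - 5/4))/4

For G(x) to be correct, d/dx[G] must agree with the stated G'(x) identically.
A general antiderivative is 3*sqrt(x**2/2 + 1)/2 - cos(5*x**2/4 - 5/4) + C.
The condition gives C = -cos(15/16) + 9*sqrt(2)/8 - (-cos(15/16) + 9*sqrt(2)/8) = 0.
So G(x) = (3*sqrt(2)*sqrt(x**2 + 2) - 4*cos(5*x**2/4 - 5/4))/4.
Check: d/dx[(3*sqrt(2)*sqrt(x**2 + 2) - 4*cos(5*x**2/4 - 5/4))/4] = (10*x*sqrt(x**2 + 2)*sin(5*x**2/4 - 5/4) + 3*sqrt(2)*x)/(4*sqrt(x**2 + 2)), which equals G'(x).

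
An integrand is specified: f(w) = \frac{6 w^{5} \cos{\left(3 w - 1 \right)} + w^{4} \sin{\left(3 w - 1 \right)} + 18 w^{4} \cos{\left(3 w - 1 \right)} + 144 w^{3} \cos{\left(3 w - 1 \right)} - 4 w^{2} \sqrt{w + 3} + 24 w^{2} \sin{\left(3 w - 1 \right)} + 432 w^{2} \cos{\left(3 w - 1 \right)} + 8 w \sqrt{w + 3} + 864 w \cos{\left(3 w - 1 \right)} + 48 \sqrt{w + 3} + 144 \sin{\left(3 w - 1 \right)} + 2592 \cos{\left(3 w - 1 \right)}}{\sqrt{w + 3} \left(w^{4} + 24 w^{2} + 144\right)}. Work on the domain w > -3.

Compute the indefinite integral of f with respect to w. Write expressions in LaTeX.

A candidate is checked by its d/dw: the result must match f(w).
Check: d/dw[\frac{2 \left(2 w + \sqrt{w + 3} \left(w^{2} + 12\right) \sin{\left(3 w - 1 \right)} - 2\right)}{w^{2} + 12}] = \frac{6 w^{5} \cos{\left(3 w - 1 \right)} + w^{4} \sin{\left(3 w - 1 \right)} + 18 w^{4} \cos{\left(3 w - 1 \right)} + 144 w^{3} \cos{\left(3 w - 1 \right)} - 4 w^{2} \sqrt{w + 3} + 24 w^{2} \sin{\left(3 w - 1 \right)} + 432 w^{2} \cos{\left(3 w - 1 \right)} + 8 w \sqrt{w + 3} + 864 w \cos{\left(3 w - 1 \right)} + 48 \sqrt{w + 3} + 144 \sin{\left(3 w - 1 \right)} + 2592 \cos{\left(3 w - 1 \right)}}{w^{4} \sqrt{w + 3} + 24 w^{2} \sqrt{w + 3} + 144 \sqrt{w + 3}}, which equals f(w).

F(w) = \frac{2 \left(2 w + \sqrt{w + 3} \left(w^{2} + 12\right) \sin{\left(3 w - 1 \right)} - 2\right)}{w^{2} + 12} + C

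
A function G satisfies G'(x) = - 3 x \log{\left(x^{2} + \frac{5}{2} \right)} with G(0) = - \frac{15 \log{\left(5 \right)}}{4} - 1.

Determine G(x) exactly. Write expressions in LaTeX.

G(x) = \frac{- 6 x^{2} \log{\left(x^{2} + \frac{5}{2} \right)} + 6 x^{2} - 15 \log{\left(2 x^{2} + 5 \right)} - 4}{4}

For G(x) to be correct, d/dx[G] must agree with the stated G'(x) identically.
A general antiderivative is - \frac{3 x^{2} \log{\left(x^{2} + \frac{5}{2} \right)}}{2} + \frac{3 x^{2}}{2} - \frac{15 \log{\left(2 x^{2} + 5 \right)}}{4} + C.
The condition gives C = - \frac{15 \log{\left(5 \right)}}{4} - 1 - (- \frac{15 \log{\left(5 \right)}}{4}) = -1.
So G(x) = \frac{- 6 x^{2} \log{\left(x^{2} + \frac{5}{2} \right)} + 6 x^{2} - 15 \log{\left(2 x^{2} + 5 \right)} - 4}{4}.
Check: d/dx[\frac{- 6 x^{2} \log{\left(x^{2} + \frac{5}{2} \right)} + 6 x^{2} - 15 \log{\left(2 x^{2} + 5 \right)} - 4}{4}] = - 3 x \log{\left(x^{2} + \frac{5}{2} \right)} = G'(x).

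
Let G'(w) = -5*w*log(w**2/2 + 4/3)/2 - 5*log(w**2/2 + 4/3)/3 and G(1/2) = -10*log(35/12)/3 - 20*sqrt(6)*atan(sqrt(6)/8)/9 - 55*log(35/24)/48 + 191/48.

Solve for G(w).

Integrate term by term and add the pieces.
A general antiderivative is 5*w**2/4 + 10*w/3 + (-5*w**2/4 - 5*w/3)*log(w**2/2 + 4/3) - 10*log(w**2 + 8/3)/3 - 20*sqrt(6)*atan(sqrt(6)*w/4)/9 + C.
The condition gives C = -10*log(35/12)/3 - 20*sqrt(6)*atan(sqrt(6)/8)/9 - 55*log(35/24)/48 + 191/48 - (-10*log(35/12)/3 - 20*sqrt(6)*atan(sqrt(6)/8)/9 - 55*log(35/24)/48 + 95/48) = 2.
So G(w) = -(45*w**2*log(w**2/2 + 4/3) - 45*w**2 + 60*w*log(w**2/2 + 4/3) - 120*w + 120*log(w**2 + 8/3) + 80*sqrt(6)*atan(sqrt(6)*w/4) - 72)/36.
Check: d/dw[-(45*w**2*log(w**2/2 + 4/3) - 45*w**2 + 60*w*log(w**2/2 + 4/3) - 120*w + 120*log(w**2 + 8/3) + 80*sqrt(6)*atan(sqrt(6)*w/4) - 72)/36] = -5*w*log(3*w**2 + 8)/2 + 5*w*log(6)/2 - 5*log(3*w**2 + 8)/3 + 5*log(6)/3, which equals G'(w).

G(w) = -(45*w**2*log(w**2/2 + 4/3) - 45*w**2 + 60*w*log(w**2/2 + 4/3) - 120*w + 120*log(w**2 + 8/3) + 80*sqrt(6)*atan(sqrt(6)*w/4) - 72)/36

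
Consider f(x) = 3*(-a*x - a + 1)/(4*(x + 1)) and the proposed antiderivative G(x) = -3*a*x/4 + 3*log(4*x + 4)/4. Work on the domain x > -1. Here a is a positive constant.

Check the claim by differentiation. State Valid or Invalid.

d/dx[G] = (-3*a*x - 3*a + 3)/(4*x + 4)
This equals f(x) exactly, so the claim holds.

Valid - the claim checks out under differentiation.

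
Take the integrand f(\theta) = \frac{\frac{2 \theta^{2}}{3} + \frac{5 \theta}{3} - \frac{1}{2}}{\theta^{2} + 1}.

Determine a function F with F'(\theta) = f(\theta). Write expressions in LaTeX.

Check any antiderivative F(\theta) by computing F'(\theta) and comparing it with f(\theta).
Check: d/d\theta[\frac{4 \theta + 5 \log{\left(\theta^{2} + 1 \right)} - 7 \operatorname{atan}{\left(\theta \right)}}{6}] = \frac{4 \theta^{2} + 10 \theta - 3}{6 \theta^{2} + 6}, which equals f(\theta).

An antiderivative is F(\theta) = \frac{4 \theta + 5 \log{\left(\theta^{2} + 1 \right)} - 7 \operatorname{atan}{\left(\theta \right)}}{6}.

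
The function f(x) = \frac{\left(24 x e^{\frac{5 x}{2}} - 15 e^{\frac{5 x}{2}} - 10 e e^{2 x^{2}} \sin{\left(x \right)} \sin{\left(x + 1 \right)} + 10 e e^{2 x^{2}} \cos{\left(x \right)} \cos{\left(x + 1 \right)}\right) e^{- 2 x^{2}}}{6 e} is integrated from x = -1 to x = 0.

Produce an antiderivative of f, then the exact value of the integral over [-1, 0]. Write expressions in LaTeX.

Whatever form F(x) takes, F'(x) = f(x) is non-negotiable.
F(x) = \frac{- 3 e^{- 2 x^{2} + \frac{5 x}{2} - 1} + 5 \sin{\left(x \right)} \cos{\left(x + 1 \right)}}{3} is an antiderivative of f.
Check: d/dx[\frac{- 3 e^{- 2 x^{2} + \frac{5 x}{2} - 1} + 5 \sin{\left(x \right)} \cos{\left(x + 1 \right)}}{3}] = \frac{\left(24 x - 15 - 10 e e^{- \frac{5 x}{2}} e^{2 x^{2}} \sin{\left(x \right)} \sin{\left(x + 1 \right)} + 10 e e^{- \frac{5 x}{2}} e^{2 x^{2}} \cos{\left(x \right)} \cos{\left(x + 1 \right)}\right) e^{\frac{5 x}{2}} e^{- 2 x^{2}}}{6 e}, which equals f(x).
F(0) = - \frac{1}{e}; F(-1) = - \frac{5 \sin{\left(1 \right)}}{3} - e^{- \frac{11}{2}}.
Integral = F(0) - F(-1) = - \frac{1}{e} + e^{- \frac{11}{2}} + \frac{5 \sin{\left(1 \right)}}{3}.

Antiderivative: F(x) = \frac{- 3 e^{- 2 x^{2} + \frac{5 x}{2} - 1} + 5 \sin{\left(x \right)} \cos{\left(x + 1 \right)}}{3}; value = - \frac{1}{e} + e^{- \frac{11}{2}} + \frac{5 \sin{\left(1 \right)}}{3}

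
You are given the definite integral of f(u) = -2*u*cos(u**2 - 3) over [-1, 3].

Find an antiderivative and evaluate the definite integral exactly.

The substitution w = u**2 - 3 works: f is exactly (dF/dw)*(dw/du) for that inner function.
F(u) = -sin(u**2 - 3) is an antiderivative of f.
Check: d/du[-sin(u**2 - 3)] = -2*u*cos(u**2 - 3) = f(u).
F(3) = -sin(6); F(-1) = sin(2).
Integral = F(3) - F(-1) = -sin(2) - sin(6).

Antiderivative: F(u) = -sin(u**2 - 3); value = -sin(2) - sin(6)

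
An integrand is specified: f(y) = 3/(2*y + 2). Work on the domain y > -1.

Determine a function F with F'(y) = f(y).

Any candidate F(y) must reproduce f(y) exactly when differentiated.
Check: d/dy[3*log(y/2 + 1/2)/2] = 3/(2*y + 2) = f(y).

An antiderivative is F(y) = 3*log(y/2 + 1/2)/2.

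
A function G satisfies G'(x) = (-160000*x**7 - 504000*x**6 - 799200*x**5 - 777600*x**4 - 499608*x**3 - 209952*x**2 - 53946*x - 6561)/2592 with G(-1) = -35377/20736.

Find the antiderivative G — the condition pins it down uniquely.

G'(x) matches the chain-rule pattern g'(h)*h' with inner function h(x) = -5*x**2/3 - 3*x/2 - 3/4; substituting u = h(x) collapses the integral.
A general antiderivative is -(-5*x**2/3 - 3*x/2 - 3/4)**4 + C.
The condition gives C = -35377/20736 - (-14641/20736) = -1.
So G(x) = (-(-20*x**2 - 18*x - 9)**4 - 20736)/20736.
Check: d/dx[(-(-20*x**2 - 18*x - 9)**4 - 20736)/20736] = -5000*x**7/81 - 1750*x**6/9 - 925*x**5/3 - 300*x**4 - 771*x**3/4 - 81*x**2 - 333*x/16 - 81/32, which equals G'(x).

G(x) = (-(-20*x**2 - 18*x - 9)**4 - 20736)/20736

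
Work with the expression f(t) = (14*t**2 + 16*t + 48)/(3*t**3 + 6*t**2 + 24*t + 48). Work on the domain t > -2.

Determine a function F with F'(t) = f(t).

An antiderivative is F(t) = 2*log(t + 2) + 4*log(t**2/2 + 4)/3.

Since d/dt undoes antidifferentiation here, F'(t) = f(t) is required of F(t).
Check: d/dt[2*log(t + 2) + 4*log(t**2/2 + 4)/3] = (14*t**2 + 16*t + 48)/(3*t**3 + 6*t**2 + 24*t + 48) = f(t).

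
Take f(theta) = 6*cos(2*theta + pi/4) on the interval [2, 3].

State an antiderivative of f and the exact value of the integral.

Antiderivative: F(theta) = 3*sin(2*theta + pi/4); value = 3*sin(pi/4 + 6) - 3*sin(pi/4 + 4)

For F(theta) to be correct the identity F'(theta) - f(theta) = 0 must hold.
F(theta) = 3*sin(2*theta + pi/4) is an antiderivative of f.
Check: d/dtheta[3*sin(2*theta + pi/4)] = 6*cos(2*theta + pi/4) = f(theta).
F(3) = 3*sin(pi/4 + 6); F(2) = 3*sin(pi/4 + 4).
Integral = F(3) - F(2) = 3*sin(pi/4 + 6) - 3*sin(pi/4 + 4).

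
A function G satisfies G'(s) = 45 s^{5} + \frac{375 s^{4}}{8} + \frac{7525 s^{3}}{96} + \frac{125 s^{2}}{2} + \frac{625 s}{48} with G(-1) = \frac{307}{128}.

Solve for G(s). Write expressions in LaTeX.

G(s) = \frac{2880 s^{6} + 3600 s^{5} + 7525 s^{4} + 8000 s^{3} + 2500 s^{2} - 384}{384}

G'(s) has the shape u'v + uv' for u = \frac{5 \left(- 2 s^{2} - \frac{5 s}{4}\right)^{2}}{2} and v = \frac{3 s^{2}}{4} + \frac{5}{3} — it is the derivative of the product u*v.
A general antiderivative is \frac{5 \left(- 2 s^{2} - \frac{5 s}{4}\right)^{2} \left(\frac{3 s^{2}}{4} + \frac{5}{3}\right)}{2} + C.
The condition gives C = \frac{307}{128} - (\frac{435}{128}) = -1.
So G(s) = \frac{2880 s^{6} + 3600 s^{5} + 7525 s^{4} + 8000 s^{3} + 2500 s^{2} - 384}{384}.
Check: d/ds[\frac{2880 s^{6} + 3600 s^{5} + 7525 s^{4} + 8000 s^{3} + 2500 s^{2} - 384}{384}] = 45 s^{5} + \frac{375 s^{4}}{8} + \frac{7525 s^{3}}{96} + \frac{125 s^{2}}{2} + \frac{625 s}{48} = G'(s).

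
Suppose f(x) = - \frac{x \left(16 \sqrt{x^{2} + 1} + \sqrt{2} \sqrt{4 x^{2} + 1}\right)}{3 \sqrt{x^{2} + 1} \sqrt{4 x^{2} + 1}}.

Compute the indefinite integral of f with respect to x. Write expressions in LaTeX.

F(x) = - \frac{\sqrt{2 x^{2} + 2}}{3} - \frac{4 \sqrt{4 x^{2} + 1}}{3} + C

Any candidate F(x) must reproduce f(x) exactly when differentiated.
Check: d/dx[- \frac{\sqrt{2 x^{2} + 2}}{3} - \frac{4 \sqrt{4 x^{2} + 1}}{3}] = \frac{- 16 x \sqrt{x^{2} + 1} - \sqrt{2} x \sqrt{4 x^{2} + 1}}{3 \sqrt{x^{2} + 1} \sqrt{4 x^{2} + 1}}, which equals f(x).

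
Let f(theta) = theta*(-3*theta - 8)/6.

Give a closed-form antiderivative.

A candidate is checked by its d/dtheta: the result must match f(theta).
Check: d/dtheta[-theta**3/6 - 2*theta**2/3] = -theta**2/2 - 4*theta/3, which equals f(theta).

An antiderivative is F(theta) = -theta**3/6 - 2*theta**2/3.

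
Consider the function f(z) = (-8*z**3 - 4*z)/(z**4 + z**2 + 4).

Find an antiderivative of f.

f matches the chain-rule pattern g'(h)*h' with inner function h(z) = z**4 + z**2 + 4; substituting u = h(z) collapses the integral.
Check: d/dz[-2*log(z**4 + z**2 + 4)] = (-8*z**3 - 4*z)/(z**4 + z**2 + 4) = f(z).

An antiderivative is F(z) = -2*log(z**4 + z**2 + 4).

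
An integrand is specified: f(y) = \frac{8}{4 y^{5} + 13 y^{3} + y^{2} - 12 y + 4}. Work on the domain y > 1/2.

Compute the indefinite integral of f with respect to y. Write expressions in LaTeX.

The denominator factors as \left(y + 1\right) \left(2 y - 1\right)^{2} \left(y^{2} + 4\right); partial fractions split f into directly integrable pieces: \frac{8 \left(19 y + 1\right)}{1445 \left(y^{2} + 4\right)} - \frac{1472}{2601 \left(2 y - 1\right)} + \frac{64}{51 \left(2 y - 1\right)^{2}} + \frac{8}{45 \left(y + 1\right)}.
Check: d/dy[- \frac{736 \log{\left(y - \frac{1}{2} \right)}}{2601} + \frac{8 \log{\left(y + 1 \right)}}{45} + \frac{76 \log{\left(y^{2} + 4 \right)}}{1445} + \frac{4 \operatorname{atan}{\left(\frac{y}{2} \right)}}{1445} - \frac{32}{102 y - 51}] = \frac{8}{4 y^{5} + 13 y^{3} + y^{2} - 12 y + 4} = f(y).

F(y) = - \frac{736 \log{\left(y - \frac{1}{2} \right)}}{2601} + \frac{8 \log{\left(y + 1 \right)}}{45} + \frac{76 \log{\left(y^{2} + 4 \right)}}{1445} + \frac{4 \operatorname{atan}{\left(\frac{y}{2} \right)}}{1445} - \frac{32}{102 y - 51} + C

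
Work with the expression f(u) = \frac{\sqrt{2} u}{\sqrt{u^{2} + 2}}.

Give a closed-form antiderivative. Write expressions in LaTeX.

An antiderivative is F(u) = \sqrt{2} \sqrt{u^{2} + 2}.

f matches the chain-rule pattern g'(h)*h' with inner function h(u) = 2 u^{2} + 4; substituting w = h(u) collapses the integral.
Check: d/du[\sqrt{2} \sqrt{u^{2} + 2}] = \frac{\sqrt{2} u}{\sqrt{u^{2} + 2}} = f(u).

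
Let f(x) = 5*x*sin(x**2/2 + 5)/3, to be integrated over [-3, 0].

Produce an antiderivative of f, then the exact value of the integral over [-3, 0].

Antiderivative: F(x) = -5*cos(x**2/2 + 5)/3; value = 5*cos(19/2)/3 - 5*cos(5)/3

f matches the chain-rule pattern g'(h)*h' with inner function h(x) = x**2/2 + 5; substituting u = h(x) collapses the integral.
F(x) = -5*cos(x**2/2 + 5)/3 is an antiderivative of f.
Check: d/dx[-5*cos(x**2/2 + 5)/3] = 5*x*sin(x**2/2 + 5)/3 = f(x).
F(0) = -5*cos(5)/3; F(-3) = -5*cos(19/2)/3.
Integral = F(0) - F(-3) = 5*cos(19/2)/3 - 5*cos(5)/3.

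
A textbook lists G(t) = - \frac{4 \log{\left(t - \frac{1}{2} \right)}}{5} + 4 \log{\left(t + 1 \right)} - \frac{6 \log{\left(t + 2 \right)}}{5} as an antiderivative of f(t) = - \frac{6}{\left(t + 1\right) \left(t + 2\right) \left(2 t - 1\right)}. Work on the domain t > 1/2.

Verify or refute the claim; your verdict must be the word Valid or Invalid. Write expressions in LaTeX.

d/dt[G] = \frac{4 t^{2} + 6 t - 10}{2 t^{3} + 5 t^{2} + t - 2}
d/dt[G] - f(t) = \frac{2}{t + 1} != 0.

Invalid: d/dt[G] - f = \frac{2}{t + 1}, which is not 0.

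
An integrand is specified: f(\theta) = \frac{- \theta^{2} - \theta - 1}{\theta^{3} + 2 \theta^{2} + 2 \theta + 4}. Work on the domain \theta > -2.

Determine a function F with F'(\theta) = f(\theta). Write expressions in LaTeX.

An antiderivative is F(\theta) = - \frac{\log{\left(\frac{\theta}{2} + 1 \right)}}{2} - \frac{\log{\left(\frac{\theta^{2}}{2} + 1 \right)}}{4}.

Check any antiderivative F(\theta) by computing F'(\theta) and comparing it with f(\theta).
Check: d/d\theta[- \frac{\log{\left(\frac{\theta}{2} + 1 \right)}}{2} - \frac{\log{\left(\frac{\theta^{2}}{2} + 1 \right)}}{4}] = \frac{- \theta^{2} - \theta - 1}{\theta^{3} + 2 \theta^{2} + 2 \theta + 4} = f(\theta).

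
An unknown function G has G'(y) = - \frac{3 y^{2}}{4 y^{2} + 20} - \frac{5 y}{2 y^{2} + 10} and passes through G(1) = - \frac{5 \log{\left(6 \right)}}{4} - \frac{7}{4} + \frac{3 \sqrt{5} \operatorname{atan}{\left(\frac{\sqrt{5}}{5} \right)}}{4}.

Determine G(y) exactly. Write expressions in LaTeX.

Integrate term by term and add the pieces.
A general antiderivative is - \frac{3 y}{4} - \frac{5 \log{\left(y^{2} + 5 \right)}}{4} + \frac{3 \sqrt{5} \operatorname{atan}{\left(\frac{\sqrt{5} y}{5} \right)}}{4} + C.
The condition gives C = - \frac{5 \log{\left(6 \right)}}{4} - \frac{7}{4} + \frac{3 \sqrt{5} \operatorname{atan}{\left(\frac{\sqrt{5}}{5} \right)}}{4} - (- \frac{5 \log{\left(6 \right)}}{4} - \frac{3}{4} + \frac{3 \sqrt{5} \operatorname{atan}{\left(\frac{\sqrt{5}}{5} \right)}}{4}) = -1.
So G(y) = - \frac{3 y}{4} - \frac{5 \log{\left(y^{2} + 5 \right)}}{4} + \frac{3 \sqrt{5} \operatorname{atan}{\left(\frac{\sqrt{5} y}{5} \right)}}{4} - 1.
Check: d/dy[- \frac{3 y}{4} - \frac{5 \log{\left(y^{2} + 5 \right)}}{4} + \frac{3 \sqrt{5} \operatorname{atan}{\left(\frac{\sqrt{5} y}{5} \right)}}{4} - 1] = \frac{- 3 y^{2} - 10 y}{4 y^{2} + 20}, which equals G'(y).

G(y) = - \frac{3 y}{4} - \frac{5 \log{\left(y^{2} + 5 \right)}}{4} + \frac{3 \sqrt{5} \operatorname{atan}{\left(\frac{\sqrt{5} y}{5} \right)}}{4} - 1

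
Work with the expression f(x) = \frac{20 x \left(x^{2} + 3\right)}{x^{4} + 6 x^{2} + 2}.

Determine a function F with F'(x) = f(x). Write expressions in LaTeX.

An antiderivative is F(x) = 5 \log{\left(\frac{x^{4}}{3} + 2 x^{2} + \frac{2}{3} \right)}.

f matches the chain-rule pattern g'(h)*h' with inner function h(x) = \frac{x^{4}}{3} + 2 x^{2} + \frac{2}{3}; substituting u = h(x) collapses the integral.
Check: d/dx[5 \log{\left(\frac{x^{4}}{3} + 2 x^{2} + \frac{2}{3} \right)}] = \frac{20 x^{3} + 60 x}{x^{4} + 6 x^{2} + 2}, which equals f(x).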